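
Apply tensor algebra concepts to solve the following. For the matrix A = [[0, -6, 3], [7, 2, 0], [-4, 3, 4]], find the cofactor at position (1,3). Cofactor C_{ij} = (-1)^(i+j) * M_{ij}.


To find cofactor C_{13}, delete row 1 and column 3.
The resulting 2x2 submatrix is: [[7, 2], [-4, 3]]
Minor M_{13} = 7*3 - 2*-4
  = 21 - -8 = 29
Sign = (-1)^(1+3) = (-1)^4 = 1
Cofactor C_{13} = 1 * 29 = 29

29


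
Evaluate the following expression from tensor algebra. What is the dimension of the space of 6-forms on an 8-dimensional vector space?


The dimension of the space of p-forms on an n-dimensional space is C(n, p).
n = 8, p = 6
C(8, 6) = 8! / (6! * 2!) = 28

28


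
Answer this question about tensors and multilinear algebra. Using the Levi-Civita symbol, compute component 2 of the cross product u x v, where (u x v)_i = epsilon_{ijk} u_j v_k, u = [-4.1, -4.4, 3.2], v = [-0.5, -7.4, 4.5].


(u x v)_2 = sum_{j,k} epsilon_{2jk} u_j v_k. Only permutations of (1,2,3) contribute; the two non-zero terms are:
eps_{213} u_1 v_3 = -1 * -4.1 * 4.5 = 18.45
eps_{231} u_3 v_1 = 1 * 3.2 * -0.5 = -1.6
(u x v)_2 = 16.85

16.85


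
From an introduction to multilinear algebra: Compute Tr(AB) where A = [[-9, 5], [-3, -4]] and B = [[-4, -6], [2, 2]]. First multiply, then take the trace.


Tr(AB) = sum_i (AB)_{ii} where (AB)_{ii} = sum_k A_{ik} B_{ki}.
(AB)_{11} = -9*-4 + 5*2 = 46
(AB)_{22} = -3*-6 + -4*2 = 10
Tr(AB) = 46 + 10 = 56

56


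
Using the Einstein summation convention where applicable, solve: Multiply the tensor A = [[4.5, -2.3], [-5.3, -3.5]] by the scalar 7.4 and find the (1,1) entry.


Scalar multiplication: (cA)_{ij} = c * A_{ij}.
c = 7.4
A_{11} = 4.5
(cA)_{11} = 7.4 * 4.5 = 33.3

33.3


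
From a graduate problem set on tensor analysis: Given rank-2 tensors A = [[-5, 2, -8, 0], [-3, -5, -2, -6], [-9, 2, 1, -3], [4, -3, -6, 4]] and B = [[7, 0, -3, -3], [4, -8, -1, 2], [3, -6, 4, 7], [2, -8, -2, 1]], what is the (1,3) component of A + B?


Tensor addition is component-wise: (A + B)_{ij} = A_{ij} + B_{ij}.
A_{13} = -8
B_{13} = -3
(A + B)_{13} = -8 + -3 = -11

-11


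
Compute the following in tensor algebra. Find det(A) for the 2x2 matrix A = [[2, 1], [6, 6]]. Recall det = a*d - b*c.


For a 2x2 matrix [[a, b], [c, d]], det = a*d - b*c.
a = 2, b = 1, c = 6, d = 6
a*d = 2 * 6 = 12
b*c = 1 * 6 = 6
det = 12 - 6 = 6

6


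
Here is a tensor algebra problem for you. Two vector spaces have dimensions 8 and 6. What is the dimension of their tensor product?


The dimension of a tensor product is the product of dimensions.
dim(V) = 8, dim(W) = 6
dim(V (x) W) = 8 * 6 = 48

48


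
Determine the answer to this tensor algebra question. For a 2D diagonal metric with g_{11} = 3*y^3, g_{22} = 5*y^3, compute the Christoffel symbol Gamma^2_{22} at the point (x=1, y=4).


For a diagonal metric, Gamma^k_{ij} = (1/2) g^{kk} (dg_{ik}/dx_j + dg_{jk}/dx_i - dg_{ij}/dx_k).
The metric is diagonal, so g_{ab} = 0 for a != b.
At the given point: g_{11} = 192, g_{22} = 320
g^{22} = 1/320
dg_{22}/dx_2 = dg_{22}/dx_2 = 240
dg_{22}/dx_2 = dg_{22}/dx_2 = 240
dg_{22}/dx_2 = dg_{22}/dx_2 = 240
Numerator = 240 + 240 - 240 = 240
Gamma^2_{22} = 240 / (2 * 320) = 3/8

3/8


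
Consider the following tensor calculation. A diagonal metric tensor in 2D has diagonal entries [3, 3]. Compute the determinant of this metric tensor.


For a diagonal metric, the determinant is the product of diagonal entries.
Diagonal entries: 3, 3
det(g) = 3 * 3 = 9

9


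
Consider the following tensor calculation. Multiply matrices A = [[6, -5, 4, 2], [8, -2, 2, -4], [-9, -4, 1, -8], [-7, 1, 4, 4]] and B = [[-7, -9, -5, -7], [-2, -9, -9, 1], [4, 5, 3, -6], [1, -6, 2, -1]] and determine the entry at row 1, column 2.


(AB)_{ij} = sum_k A_{ik} B_{kj}.
For i=1, j=2:
A_{11} * B_{12} = 6 * -9 = -54
A_{12} * B_{22} = -5 * -9 = 45
A_{13} * B_{32} = 4 * 5 = 20
A_{14} * B_{42} = 2 * -6 = -12
Sum = -54 + 45 + 20 + -12 = -1

-1


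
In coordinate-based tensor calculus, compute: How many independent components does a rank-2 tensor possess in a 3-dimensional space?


The number of components of a rank-r tensor in d dimensions is d^r.
Here d = 3 and r = 2.
3^2 = 9

9


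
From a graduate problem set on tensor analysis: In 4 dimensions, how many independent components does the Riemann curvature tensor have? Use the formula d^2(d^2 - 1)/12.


The Riemann tensor in d dimensions has d^2(d^2 - 1)/12 independent components.
d = 4, so d^2 = 16
d^2 - 1 = 15
d^2(d^2 - 1) = 16 * 15 = 240
Divide by 12: 240 / 12 = 20

20


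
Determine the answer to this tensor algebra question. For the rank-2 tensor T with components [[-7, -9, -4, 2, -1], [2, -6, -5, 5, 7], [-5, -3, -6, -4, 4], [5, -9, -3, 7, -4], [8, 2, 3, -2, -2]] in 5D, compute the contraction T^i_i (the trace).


The contraction (trace) of a rank-2 tensor is the sum of its diagonal elements.
Diagonal entries: A[1,1] = -7, A[2,2] = -6, A[3,3] = -6, A[4,4] = 7, A[5,5] = -2
Tr(A) = -7 + -6 + -6 + 7 + -2 = -14

-14


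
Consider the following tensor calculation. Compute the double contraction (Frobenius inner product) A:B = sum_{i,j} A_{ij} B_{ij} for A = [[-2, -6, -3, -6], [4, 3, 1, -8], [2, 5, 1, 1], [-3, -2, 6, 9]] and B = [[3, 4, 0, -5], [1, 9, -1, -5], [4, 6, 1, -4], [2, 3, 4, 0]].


A:B = sum over all i,j of A_{ij} * B_{ij}.
Row 1: -2*3=-6, -6*4=-24, -3*0=0, -6*-5=30 => row sum = 0
Row 2: 4*1=4, 3*9=27, 1*-1=-1, -8*-5=40 => row sum = 70
Row 3: 2*4=8, 5*6=30, 1*1=1, 1*-4=-4 => row sum = 35
Row 4: -3*2=-6, -2*3=-6, 6*4=24, 9*0=0 => row sum = 12
Total = 0 + 70 + 35 + 12 = 117

117


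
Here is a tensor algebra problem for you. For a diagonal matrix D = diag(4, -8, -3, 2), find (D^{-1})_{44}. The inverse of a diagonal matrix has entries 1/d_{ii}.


For a diagonal matrix, the inverse has entries (D^{-1})_{ii} = 1/d_{ii}.
The diagonal entries are: d_{11} = 4, d_{22} = -8, d_{33} = -3, d_{44} = 2
We need (D^{-1})_{44} = 1/d_{44} = 1/2 = 1/2

1/2


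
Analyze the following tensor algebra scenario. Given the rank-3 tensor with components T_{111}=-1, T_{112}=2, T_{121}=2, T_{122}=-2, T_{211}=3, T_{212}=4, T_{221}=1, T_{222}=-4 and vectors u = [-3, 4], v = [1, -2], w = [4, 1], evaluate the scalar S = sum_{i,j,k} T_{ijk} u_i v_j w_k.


S = sum over i,j,k of T_{ijk} u_i v_j w_k. Expanding all 8 terms:
T_{111}*u_1*v_1*w_1 = -1*-3*1*4 = 12  (running total: 12)
T_{112}*u_1*v_1*w_2 = 2*-3*1*1 = -6  (running total: 6)
T_{121}*u_1*v_2*w_1 = 2*-3*-2*4 = 48  (running total: 54)
T_{122}*u_1*v_2*w_2 = -2*-3*-2*1 = -12  (running total: 42)
T_{211}*u_2*v_1*w_1 = 3*4*1*4 = 48  (running total: 90)
T_{212}*u_2*v_1*w_2 = 4*4*1*1 = 16  (running total: 106)
T_{221}*u_2*v_2*w_1 = 1*4*-2*4 = -32  (running total: 74)
T_{222}*u_2*v_2*w_2 = -4*4*-2*1 = 32  (running total: 106)
S = 106

106


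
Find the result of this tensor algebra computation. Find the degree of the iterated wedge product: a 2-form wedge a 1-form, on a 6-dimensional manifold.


The degree of a wedge product is the sum of the degrees of the individual forms.
Degrees: 2, 1
Total degree = 2 + 1 = 3

3


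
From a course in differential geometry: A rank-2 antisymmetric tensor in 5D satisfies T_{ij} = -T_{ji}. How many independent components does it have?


An antisymmetric rank-2 tensor satisfies A_{ij} = -A_{ji}, so diagonal entries are zero.
The independent components are the upper-triangular entries: C(n, 2) = n(n-1)/2.
n = 5
C(5, 2) = 5 * 4 / 2 = 20 / 2 = 10

10


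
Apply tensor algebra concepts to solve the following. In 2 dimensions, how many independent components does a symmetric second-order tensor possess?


A symmetric rank-2 tensor in d dimensions has d(d+1)/2 independent components.
d = 2
d(d+1)/2 = 2 * 3 / 2 = 6 / 2 = 3

3


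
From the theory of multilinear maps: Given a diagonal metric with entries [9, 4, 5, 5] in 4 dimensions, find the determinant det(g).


For a diagonal metric, the determinant is the product of diagonal entries.
Diagonal entries: 9, 4, 5, 5
det(g) = 9 * 4 * 5 * 5 = 900

900


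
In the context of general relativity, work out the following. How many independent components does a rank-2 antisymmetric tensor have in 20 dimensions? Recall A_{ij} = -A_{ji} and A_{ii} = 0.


An antisymmetric rank-2 tensor satisfies A_{ij} = -A_{ji}, so diagonal entries are zero.
The independent components are the upper-triangular entries: C(n, 2) = n(n-1)/2.
n = 20
C(20, 2) = 20 * 19 / 2 = 380 / 2 = 190

190


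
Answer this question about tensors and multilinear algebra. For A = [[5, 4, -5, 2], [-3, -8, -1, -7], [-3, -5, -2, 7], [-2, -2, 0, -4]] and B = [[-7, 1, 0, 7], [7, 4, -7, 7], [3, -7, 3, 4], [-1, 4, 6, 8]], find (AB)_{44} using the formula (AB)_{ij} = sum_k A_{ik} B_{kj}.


(AB)_{ij} = sum_k A_{ik} B_{kj}.
For i=4, j=4:
A_{41} * B_{14} = -2 * 7 = -14
A_{42} * B_{24} = -2 * 7 = -14
A_{43} * B_{34} = 0 * 4 = 0
A_{44} * B_{44} = -4 * 8 = -32
Sum = -14 + -14 + 0 + -32 = -60

-60


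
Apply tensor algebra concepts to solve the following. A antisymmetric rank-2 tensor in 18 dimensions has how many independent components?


A antisymmetric rank-2 tensor in d dimensions has d(d-1)/2 independent components.
d = 18
d(d-1)/2 = 18 * 17 / 2 = 306 / 2 = 153

153


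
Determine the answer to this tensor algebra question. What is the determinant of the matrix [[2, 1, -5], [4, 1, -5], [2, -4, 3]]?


Expanding along the first row, det(A) = a11*M_11 - a12*M_12 + a13*M_13, where M_1j is the (1,j) minor.
Minor M_11 = 1*3 - -5*-4 = -17
Minor M_12 = 4*3 - -5*2 = 22
Minor M_13 = 4*-4 - 1*2 = -18
det = 2*(-17) - 1*(22) + -5*(-18)
    = -34 - 22 + 90
    = 34

34


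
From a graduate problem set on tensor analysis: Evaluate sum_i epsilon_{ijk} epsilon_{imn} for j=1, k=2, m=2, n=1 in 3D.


Using the identity: epsilon_{ijk} epsilon_{imn} = delta_{jm} delta_{kn} - delta_{jn} delta_{km}.
delta_{12} = 0
delta_{21} = 0
delta_{11} = 1
delta_{22} = 1
Result = 0 * 0 - 1 * 1 = 0 - 1 = -1

-1


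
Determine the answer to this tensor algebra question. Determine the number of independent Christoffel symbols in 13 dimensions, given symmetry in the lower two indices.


Christoffel symbols Gamma^k_{ij} are symmetric in i,j, so there are d * d(d+1)/2 independent symbols.
d = 13
d(d+1)/2 = 13 * 14 / 2 = 91
Total = 13 * 91 = 1183

1183


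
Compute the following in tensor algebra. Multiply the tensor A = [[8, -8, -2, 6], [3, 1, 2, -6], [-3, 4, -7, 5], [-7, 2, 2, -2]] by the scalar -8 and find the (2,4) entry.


Scalar multiplication: (cA)_{ij} = c * A_{ij}.
c = -8
A_{24} = -6
(cA)_{24} = -8 * -6 = 48

48


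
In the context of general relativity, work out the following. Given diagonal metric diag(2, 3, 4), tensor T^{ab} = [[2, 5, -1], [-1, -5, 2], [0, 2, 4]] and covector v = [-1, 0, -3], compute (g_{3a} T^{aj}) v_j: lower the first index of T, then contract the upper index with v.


Step 1: lower the first index. For a diagonal metric, g_{ia} T^{aj} = g_{ii} T^{ij} (no sum on i).
g_{33} = 4
S_3{}^1 = 4 * T^{31} = 4 * 0 = 0
S_3{}^2 = 4 * T^{32} = 4 * 2 = 8
S_3{}^3 = 4 * T^{33} = 4 * 4 = 16
Step 2: contract S_3{}^j with v_j.
S_3{}^1 * v_1 = 0 * -1 = 0
S_3{}^2 * v_2 = 8 * 0 = 0
S_3{}^3 * v_3 = 16 * -3 = -48
Result = 0 + 0 + -48 = -48

-48


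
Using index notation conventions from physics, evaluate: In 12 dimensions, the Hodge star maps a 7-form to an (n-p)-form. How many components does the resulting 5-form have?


The Hodge dual of a p-form on an n-dimensional manifold is an (n-p)-form.
n = 12, p = 7, so dual degree = 12 - 7 = 5
The number of components is C(n, n-p) = C(12, 5) = 792

792


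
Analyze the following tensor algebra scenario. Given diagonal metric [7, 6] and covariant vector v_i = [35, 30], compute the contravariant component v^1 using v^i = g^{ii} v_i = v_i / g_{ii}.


To raise an index with a diagonal metric: v^i = v_i / g_{ii}.
For index 1: v_1 = 35, g_{11} = 7
v^1 = 35 / 7 = 5

5


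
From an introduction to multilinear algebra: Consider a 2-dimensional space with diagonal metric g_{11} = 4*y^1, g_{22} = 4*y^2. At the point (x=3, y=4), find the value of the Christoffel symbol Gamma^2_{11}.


For a diagonal metric, Gamma^k_{ij} = (1/2) g^{kk} (dg_{ik}/dx_j + dg_{jk}/dx_i - dg_{ij}/dx_k).
The metric is diagonal, so g_{ab} = 0 for a != b.
At the given point: g_{11} = 16, g_{22} = 64
g^{22} = 1/64
dg_{12}/dx_1 = 0 (off-diagonal)
dg_{12}/dx_1 = 0 (off-diagonal)
dg_{11}/dx_2 = dg_{11}/dx_2 = 4
Numerator = 0 + 0 - 4 = -4
Gamma^2_{11} = -4 / (2 * 64) = -1/32

-1/32


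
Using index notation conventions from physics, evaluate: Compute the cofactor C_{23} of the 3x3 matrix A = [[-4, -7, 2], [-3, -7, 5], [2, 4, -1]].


To find cofactor C_{23}, delete row 2 and column 3.
The resulting 2x2 submatrix is: [[-4, -7], [2, 4]]
Minor M_{23} = -4*4 - -7*2
  = -16 - -14 = -2
Sign = (-1)^(2+3) = (-1)^5 = -1
Cofactor C_{23} = -1 * -2 = 2

2


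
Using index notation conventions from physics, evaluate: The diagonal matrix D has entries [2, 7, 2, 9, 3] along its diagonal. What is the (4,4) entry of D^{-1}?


For a diagonal matrix, the inverse has entries (D^{-1})_{ii} = 1/d_{ii}.
The diagonal entries are: d_{11} = 2, d_{22} = 7, d_{33} = 2, d_{44} = 9, d_{55} = 3
We need (D^{-1})_{44} = 1/d_{44} = 1/9 = 1/9

1/9


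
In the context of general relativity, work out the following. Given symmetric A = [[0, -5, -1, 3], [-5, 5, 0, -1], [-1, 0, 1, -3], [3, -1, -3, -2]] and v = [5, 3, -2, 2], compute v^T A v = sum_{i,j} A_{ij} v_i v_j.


First compute Av:
(Av)_1 = 0*5 + -5*3 + -1*-2 + 3*2 = -7
(Av)_2 = -5*5 + 5*3 + 0*-2 + -1*2 = -12
(Av)_3 = -1*5 + 0*3 + 1*-2 + -3*2 = -13
(Av)_4 = 3*5 + -1*3 + -3*-2 + -2*2 = 14
Av = [-7, -12, -13, 14]
Then v^T (Av) = 5*-7 + 3*-12 + -2*-13 + 2*14
= -35 + -36 + 26 + 28 = -17

-17


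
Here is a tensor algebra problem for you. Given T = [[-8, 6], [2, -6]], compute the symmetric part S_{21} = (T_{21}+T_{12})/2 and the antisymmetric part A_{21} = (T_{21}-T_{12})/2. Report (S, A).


T_{21} = 2
T_{12} = 6
S_{21} = (2 + 6)/2 = 8/2 = 4
A_{21} = (2 - 6)/2 = -4/2 = -2
Check: S + A = 4 + -2 = 2 = T_{21}.

(4, -2)


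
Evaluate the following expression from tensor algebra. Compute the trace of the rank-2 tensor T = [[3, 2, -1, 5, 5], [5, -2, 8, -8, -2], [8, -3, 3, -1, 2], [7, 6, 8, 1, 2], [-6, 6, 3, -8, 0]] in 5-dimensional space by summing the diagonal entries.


The contraction (trace) of a rank-2 tensor is the sum of its diagonal elements.
Diagonal entries: A[1,1] = 3, A[2,2] = -2, A[3,3] = 3, A[4,4] = 1, A[5,5] = 0
Tr(A) = 3 + -2 + 3 + 1 + 0 = 5

5


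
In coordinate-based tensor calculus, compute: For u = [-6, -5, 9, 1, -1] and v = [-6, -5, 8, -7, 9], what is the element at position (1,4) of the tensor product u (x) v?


The outer product entry T_{ij} = u_i * v_j.
We need i=1, j=4.
u_1 = -6, v_4 = -7
T_{1,4} = -6 * -7 = 42

42


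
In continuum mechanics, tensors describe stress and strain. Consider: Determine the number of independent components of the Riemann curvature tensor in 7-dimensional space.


The Riemann tensor in d dimensions has d^2(d^2 - 1)/12 independent components.
d = 7, so d^2 = 49
d^2 - 1 = 48
d^2(d^2 - 1) = 49 * 48 = 2352
Divide by 12: 2352 / 12 = 196

196


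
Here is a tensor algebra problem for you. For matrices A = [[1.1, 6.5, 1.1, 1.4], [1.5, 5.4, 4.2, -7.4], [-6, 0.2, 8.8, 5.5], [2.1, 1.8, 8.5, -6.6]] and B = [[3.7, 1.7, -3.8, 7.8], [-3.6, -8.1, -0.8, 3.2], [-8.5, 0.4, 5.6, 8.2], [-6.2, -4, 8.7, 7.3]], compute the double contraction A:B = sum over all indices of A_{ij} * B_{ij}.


A:B = sum over all i,j of A_{ij} * B_{ij}.
Row 1: 1.1*3.7=4.07, 6.5*1.7=11.05, 1.1*-3.8=-4.18, 1.4*7.8=10.92 => row sum = 21.86
Row 2: 1.5*-3.6=-5.4, 5.4*-8.1=-43.74, 4.2*-0.8=-3.36, -7.4*3.2=-23.68 => row sum = -76.18
Row 3: -6*-8.5=51, 0.2*0.4=0.08, 8.8*5.6=49.28, 5.5*8.2=45.1 => row sum = 145.46
Row 4: 2.1*-6.2=-13.02, 1.8*-4=-7.2, 8.5*8.7=73.95, -6.6*7.3=-48.18 => row sum = 5.55
Total = 21.86 + -76.18 + 145.46 + 5.55 = 96.69

96.69


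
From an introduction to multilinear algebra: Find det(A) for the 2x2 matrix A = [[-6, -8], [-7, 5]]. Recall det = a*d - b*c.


For a 2x2 matrix [[a, b], [c, d]], det = a*d - b*c.
a = -6, b = -8, c = -7, d = 5
a*d = -6 * 5 = -30
b*c = -8 * -7 = 56
det = -30 - 56 = -86

-86


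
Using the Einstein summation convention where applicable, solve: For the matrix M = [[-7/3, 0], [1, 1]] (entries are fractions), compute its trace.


The trace is the sum of diagonal entries.
Diagonal: M[1,1] = -7/3, M[2,2] = 1
Tr(M) = -7/3 + 1
Computing step by step:
After adding M[1,1]: -7/3
After adding M[2,2]: -4/3
Tr(M) = -4/3

-4/3


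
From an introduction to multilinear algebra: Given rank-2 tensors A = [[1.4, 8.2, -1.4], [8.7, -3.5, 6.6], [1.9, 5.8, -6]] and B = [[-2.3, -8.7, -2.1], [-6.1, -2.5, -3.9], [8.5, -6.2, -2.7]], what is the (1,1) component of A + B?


Tensor addition is component-wise: (A + B)_{ij} = A_{ij} + B_{ij}.
A_{11} = 1.4
B_{11} = -2.3
(A + B)_{11} = 1.4 + -2.3 = -0.9

-0.9


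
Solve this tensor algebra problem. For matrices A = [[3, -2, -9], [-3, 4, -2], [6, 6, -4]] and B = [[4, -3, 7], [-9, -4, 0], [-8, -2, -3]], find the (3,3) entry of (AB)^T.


(AB)^T_{ij} = (AB)_{ji} = sum_k A_{jk} B_{ki}.
For i=3, j=3 we need (AB)_{33}:
A_{31} * B_{13} = 6 * 7 = 42
A_{32} * B_{23} = 6 * 0 = 0
A_{33} * B_{33} = -4 * -3 = 12
Sum = 42 + 0 + 12 = 54

54


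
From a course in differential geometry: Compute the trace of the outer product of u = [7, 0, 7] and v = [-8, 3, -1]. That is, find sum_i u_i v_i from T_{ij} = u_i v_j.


The outer product gives T_{ij} = u_i v_j.
The trace (contraction) is Tr(T) = sum_i T_{ii} = sum_i u_i v_i.
Diagonal entries:
T_{11} = u_1 * v_1 = 7 * -8 = -56
T_{22} = u_2 * v_2 = 0 * 3 = 0
T_{33} = u_3 * v_3 = 7 * -1 = -7
Tr(T) = -56 + 0 + -7 = -63

-63


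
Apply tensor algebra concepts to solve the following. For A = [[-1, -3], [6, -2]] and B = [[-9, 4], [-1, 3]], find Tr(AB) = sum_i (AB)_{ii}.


Tr(AB) = sum_i (AB)_{ii} where (AB)_{ii} = sum_k A_{ik} B_{ki}.
(AB)_{11} = -1*-9 + -3*-1 = 12
(AB)_{22} = 6*4 + -2*3 = 18
Tr(AB) = 12 + 18 = 30

30


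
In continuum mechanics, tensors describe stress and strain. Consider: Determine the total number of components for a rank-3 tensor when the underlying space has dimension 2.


The number of components of a rank-r tensor in d dimensions is d^r.
Here d = 2 and r = 3.
2^3 = 8

8


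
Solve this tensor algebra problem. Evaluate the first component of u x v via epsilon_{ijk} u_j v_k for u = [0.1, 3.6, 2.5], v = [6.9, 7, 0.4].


(u x v)_1 = sum_{j,k} epsilon_{1jk} u_j v_k. Only permutations of (1,2,3) contribute; the two non-zero terms are:
eps_{123} u_2 v_3 = 1 * 3.6 * 0.4 = 1.44
eps_{132} u_3 v_2 = -1 * 2.5 * 7 = -17.5
(u x v)_1 = -16.06

-16.06


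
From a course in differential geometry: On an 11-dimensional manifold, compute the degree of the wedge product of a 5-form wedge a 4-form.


The degree of a wedge product is the sum of the degrees of the individual forms.
Degrees: 5, 4
Total degree = 5 + 4 = 9

9


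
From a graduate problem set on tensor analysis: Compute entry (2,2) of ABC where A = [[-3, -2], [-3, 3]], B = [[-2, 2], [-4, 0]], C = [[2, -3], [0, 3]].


(ABC)_{22} = sum_m (AB)_{2m} C_{m2}. First compute row 2 of AB.
(AB)_{21} = -3*-2 + 3*-4 = -6
(AB)_{22} = -3*2 + 3*0 = -6
Now contract with column 2 of C:
(AB)_{21} * C_{12} = -6 * -3 = 18
(AB)_{22} * C_{22} = -6 * 3 = -18
(ABC)_{22} = 18 + -18 = 0

0


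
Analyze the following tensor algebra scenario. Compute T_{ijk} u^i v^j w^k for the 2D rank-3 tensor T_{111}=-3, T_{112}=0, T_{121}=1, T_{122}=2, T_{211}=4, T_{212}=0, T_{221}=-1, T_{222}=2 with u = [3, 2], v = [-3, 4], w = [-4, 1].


S = sum over i,j,k of T_{ijk} u_i v_j w_k. Expanding all 8 terms:
T_{111}*u_1*v_1*w_1 = -3*3*-3*-4 = -108  (running total: -108)
T_{112}*u_1*v_1*w_2 = 0*3*-3*1 = 0  (running total: -108)
T_{121}*u_1*v_2*w_1 = 1*3*4*-4 = -48  (running total: -156)
T_{122}*u_1*v_2*w_2 = 2*3*4*1 = 24  (running total: -132)
T_{211}*u_2*v_1*w_1 = 4*2*-3*-4 = 96  (running total: -36)
T_{212}*u_2*v_1*w_2 = 0*2*-3*1 = 0  (running total: -36)
T_{221}*u_2*v_2*w_1 = -1*2*4*-4 = 32  (running total: -4)
T_{222}*u_2*v_2*w_2 = 2*2*4*1 = 16  (running total: 12)
S = 12

12


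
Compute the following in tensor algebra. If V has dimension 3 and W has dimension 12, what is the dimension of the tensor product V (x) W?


The dimension of a tensor product is the product of dimensions.
dim(V) = 3, dim(W) = 12
dim(V (x) W) = 3 * 12 = 36

36


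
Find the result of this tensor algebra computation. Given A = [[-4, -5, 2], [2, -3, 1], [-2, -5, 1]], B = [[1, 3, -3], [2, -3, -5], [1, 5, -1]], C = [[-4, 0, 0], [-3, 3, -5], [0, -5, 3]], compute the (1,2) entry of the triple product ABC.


(ABC)_{12} = sum_m (AB)_{1m} C_{m2}. First compute row 1 of AB.
(AB)_{11} = -4*1 + -5*2 + 2*1 = -12
(AB)_{12} = -4*3 + -5*-3 + 2*5 = 13
(AB)_{13} = -4*-3 + -5*-5 + 2*-1 = 35
Now contract with column 2 of C:
(AB)_{11} * C_{12} = -12 * 0 = 0
(AB)_{12} * C_{22} = 13 * 3 = 39
(AB)_{13} * C_{32} = 35 * -5 = -175
(ABC)_{12} = 0 + 39 + -175 = -136

-136


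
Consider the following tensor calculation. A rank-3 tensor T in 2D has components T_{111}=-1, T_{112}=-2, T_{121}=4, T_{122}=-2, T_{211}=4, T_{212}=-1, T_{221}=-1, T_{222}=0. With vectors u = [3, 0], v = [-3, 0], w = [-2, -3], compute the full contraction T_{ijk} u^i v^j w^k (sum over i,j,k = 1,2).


S = sum over i,j,k of T_{ijk} u_i v_j w_k. Expanding all 8 terms:
T_{111}*u_1*v_1*w_1 = -1*3*-3*-2 = -18  (running total: -18)
T_{112}*u_1*v_1*w_2 = -2*3*-3*-3 = -54  (running total: -72)
T_{121}*u_1*v_2*w_1 = 4*3*0*-2 = 0  (running total: -72)
T_{122}*u_1*v_2*w_2 = -2*3*0*-3 = 0  (running total: -72)
T_{211}*u_2*v_1*w_1 = 4*0*-3*-2 = 0  (running total: -72)
T_{212}*u_2*v_1*w_2 = -1*0*-3*-3 = 0  (running total: -72)
T_{221}*u_2*v_2*w_1 = -1*0*0*-2 = 0  (running total: -72)
T_{222}*u_2*v_2*w_2 = 0*0*0*-3 = 0  (running total: -72)
S = -72

-72


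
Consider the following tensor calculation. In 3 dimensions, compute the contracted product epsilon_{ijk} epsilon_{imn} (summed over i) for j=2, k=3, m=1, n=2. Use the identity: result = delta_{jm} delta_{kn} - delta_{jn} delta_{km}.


Using the identity: epsilon_{ijk} epsilon_{imn} = delta_{jm} delta_{kn} - delta_{jn} delta_{km}.
delta_{21} = 0
delta_{32} = 0
delta_{22} = 1
delta_{31} = 0
Result = 0 * 0 - 1 * 0 = 0 - 0 = 0

0


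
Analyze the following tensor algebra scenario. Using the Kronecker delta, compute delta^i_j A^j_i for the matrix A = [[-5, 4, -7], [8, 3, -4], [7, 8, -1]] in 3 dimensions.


The contraction (trace) of a rank-2 tensor is the sum of its diagonal elements.
Diagonal entries: A[1,1] = -5, A[2,2] = 3, A[3,3] = -1
Tr(A) = -5 + 3 + -1 = -3

-3


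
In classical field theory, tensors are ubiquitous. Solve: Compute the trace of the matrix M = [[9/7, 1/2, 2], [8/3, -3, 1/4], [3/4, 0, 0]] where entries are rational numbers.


The trace is the sum of diagonal entries.
Diagonal: M[1,1] = 9/7, M[2,2] = -3, M[3,3] = 0
Tr(M) = 9/7 + -3 + 0
Computing step by step:
After adding M[1,1]: 9/7
After adding M[2,2]: -12/7
After adding M[3,3]: -12/7
Tr(M) = -12/7

-12/7


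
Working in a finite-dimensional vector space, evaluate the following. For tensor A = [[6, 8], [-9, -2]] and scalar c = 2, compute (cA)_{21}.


Scalar multiplication: (cA)_{ij} = c * A_{ij}.
c = 2
A_{21} = -9
(cA)_{21} = 2 * -9 = -18

-18


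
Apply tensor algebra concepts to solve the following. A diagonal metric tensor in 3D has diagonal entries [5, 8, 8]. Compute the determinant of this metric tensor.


For a diagonal metric, the determinant is the product of diagonal entries.
Diagonal entries: 5, 8, 8
det(g) = 5 * 8 * 8 = 320

320


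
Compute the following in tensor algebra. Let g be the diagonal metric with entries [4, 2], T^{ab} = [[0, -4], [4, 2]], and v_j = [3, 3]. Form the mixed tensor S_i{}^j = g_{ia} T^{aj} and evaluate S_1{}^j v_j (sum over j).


Step 1: lower the first index. For a diagonal metric, g_{ia} T^{aj} = g_{ii} T^{ij} (no sum on i).
g_{11} = 4
S_1{}^1 = 4 * T^{11} = 4 * 0 = 0
S_1{}^2 = 4 * T^{12} = 4 * -4 = -16
Step 2: contract S_1{}^j with v_j.
S_1{}^1 * v_1 = 0 * 3 = 0
S_1{}^2 * v_2 = -16 * 3 = -48
Result = 0 + -48 = -48

-48


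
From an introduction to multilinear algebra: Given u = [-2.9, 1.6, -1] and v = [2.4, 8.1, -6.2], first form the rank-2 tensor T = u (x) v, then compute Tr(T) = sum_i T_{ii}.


The outer product gives T_{ij} = u_i v_j.
The trace (contraction) is Tr(T) = sum_i T_{ii} = sum_i u_i v_i.
Diagonal entries:
T_{11} = u_1 * v_1 = -2.9 * 2.4 = -6.96
T_{22} = u_2 * v_2 = 1.6 * 8.1 = 12.96
T_{33} = u_3 * v_3 = -1 * -6.2 = 6.2
Tr(T) = -6.96 + 12.96 + 6.2 = 12.2

12.2


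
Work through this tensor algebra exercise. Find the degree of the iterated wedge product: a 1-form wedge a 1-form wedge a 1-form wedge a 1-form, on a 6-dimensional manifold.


The degree of a wedge product is the sum of the degrees of the individual forms.
Degrees: 1, 1, 1, 1
Total degree = 1 + 1 + 1 + 1 = 4

4


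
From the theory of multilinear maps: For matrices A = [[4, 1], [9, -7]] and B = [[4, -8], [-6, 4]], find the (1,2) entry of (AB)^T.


(AB)^T_{ij} = (AB)_{ji} = sum_k A_{jk} B_{ki}.
For i=1, j=2 we need (AB)_{21}:
A_{21} * B_{11} = 9 * 4 = 36
A_{22} * B_{21} = -7 * -6 = 42
Sum = 36 + 42 = 78

78


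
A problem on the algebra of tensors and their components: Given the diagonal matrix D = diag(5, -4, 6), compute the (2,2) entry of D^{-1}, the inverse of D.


For a diagonal matrix, the inverse has entries (D^{-1})_{ii} = 1/d_{ii}.
The diagonal entries are: d_{11} = 5, d_{22} = -4, d_{33} = 6
We need (D^{-1})_{22} = 1/d_{22} = 1/-4 = -1/4

-1/4


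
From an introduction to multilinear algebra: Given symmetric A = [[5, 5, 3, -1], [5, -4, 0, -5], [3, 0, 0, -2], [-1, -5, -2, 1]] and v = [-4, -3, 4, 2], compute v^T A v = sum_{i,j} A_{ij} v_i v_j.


First compute Av:
(Av)_1 = 5*-4 + 5*-3 + 3*4 + -1*2 = -25
(Av)_2 = 5*-4 + -4*-3 + 0*4 + -5*2 = -18
(Av)_3 = 3*-4 + 0*-3 + 0*4 + -2*2 = -16
(Av)_4 = -1*-4 + -5*-3 + -2*4 + 1*2 = 13
Av = [-25, -18, -16, 13]
Then v^T (Av) = -4*-25 + -3*-18 + 4*-16 + 2*13
= 100 + 54 + -64 + 26 = 116

116


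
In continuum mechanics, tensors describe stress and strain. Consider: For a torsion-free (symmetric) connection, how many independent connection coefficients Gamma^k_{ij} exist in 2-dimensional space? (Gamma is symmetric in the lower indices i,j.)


Christoffel symbols Gamma^k_{ij} are symmetric in i,j, so there are d * d(d+1)/2 independent symbols.
d = 2
d(d+1)/2 = 2 * 3 / 2 = 3
Total = 2 * 3 = 6

6


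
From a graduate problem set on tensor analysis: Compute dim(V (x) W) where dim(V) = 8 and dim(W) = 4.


The dimension of a tensor product is the product of dimensions.
dim(V) = 8, dim(W) = 4
dim(V (x) W) = 8 * 4 = 32

32


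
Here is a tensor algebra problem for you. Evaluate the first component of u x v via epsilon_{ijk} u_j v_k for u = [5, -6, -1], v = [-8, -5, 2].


(u x v)_1 = sum_{j,k} epsilon_{1jk} u_j v_k. Only permutations of (1,2,3) contribute; the two non-zero terms are:
eps_{123} u_2 v_3 = 1 * -6 * 2 = -12
eps_{132} u_3 v_2 = -1 * -1 * -5 = -5
(u x v)_1 = -17

-17


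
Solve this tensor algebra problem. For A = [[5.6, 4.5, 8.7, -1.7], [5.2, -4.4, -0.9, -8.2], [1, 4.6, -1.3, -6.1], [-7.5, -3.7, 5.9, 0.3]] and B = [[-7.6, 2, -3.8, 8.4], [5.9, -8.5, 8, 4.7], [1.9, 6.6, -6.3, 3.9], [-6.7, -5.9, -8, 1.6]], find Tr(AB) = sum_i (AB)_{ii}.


Tr(AB) = sum_i (AB)_{ii} where (AB)_{ii} = sum_k A_{ik} B_{ki}.
(AB)_{11} = 5.6*-7.6 + 4.5*5.9 + 8.7*1.9 + -1.7*-6.7 = 11.91
(AB)_{22} = 5.2*2 + -4.4*-8.5 + -0.9*6.6 + -8.2*-5.9 = 90.24
(AB)_{33} = 1*-3.8 + 4.6*8 + -1.3*-6.3 + -6.1*-8 = 89.99
(AB)_{44} = -7.5*8.4 + -3.7*4.7 + 5.9*3.9 + 0.3*1.6 = -56.9
Tr(AB) = 11.91 + 90.24 + 89.99 + -56.9 = 135.24

135.24


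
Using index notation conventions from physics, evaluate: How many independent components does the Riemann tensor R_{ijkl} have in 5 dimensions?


The Riemann tensor in d dimensions has d^2(d^2 - 1)/12 independent components.
d = 5, so d^2 = 25
d^2 - 1 = 24
d^2(d^2 - 1) = 25 * 24 = 600
Divide by 12: 600 / 12 = 50

50


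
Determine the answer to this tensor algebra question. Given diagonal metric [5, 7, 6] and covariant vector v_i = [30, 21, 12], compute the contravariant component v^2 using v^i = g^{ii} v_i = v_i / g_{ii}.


To raise an index with a diagonal metric: v^i = v_i / g_{ii}.
For index 2: v_2 = 21, g_{22} = 7
v^2 = 21 / 7 = 3

3


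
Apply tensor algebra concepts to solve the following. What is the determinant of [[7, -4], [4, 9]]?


For a 2x2 matrix [[a, b], [c, d]], det = a*d - b*c.
a = 7, b = -4, c = 4, d = 9
a*d = 7 * 9 = 63
b*c = -4 * 4 = -16
det = 63 - -16 = 79

79


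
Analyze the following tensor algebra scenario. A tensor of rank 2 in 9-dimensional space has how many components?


The number of components of a rank-r tensor in d dimensions is d^r.
Here d = 9 and r = 2.
9^2 = 81

81


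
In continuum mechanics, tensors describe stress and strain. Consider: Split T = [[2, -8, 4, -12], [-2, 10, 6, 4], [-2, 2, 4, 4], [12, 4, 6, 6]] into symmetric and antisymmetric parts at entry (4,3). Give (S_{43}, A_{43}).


T_{43} = 6
T_{34} = 4
S_{43} = (6 + 4)/2 = 10/2 = 5
A_{43} = (6 - 4)/2 = 2/2 = 1
Check: S + A = 5 + 1 = 6 = T_{43}.

(5, 1)


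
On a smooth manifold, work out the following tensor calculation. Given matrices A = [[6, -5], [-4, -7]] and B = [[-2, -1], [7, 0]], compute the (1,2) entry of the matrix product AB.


(AB)_{ij} = sum_k A_{ik} B_{kj}.
For i=1, j=2:
A_{11} * B_{12} = 6 * -1 = -6
A_{12} * B_{22} = -5 * 0 = 0
Sum = -6 + 0 = -6

-6


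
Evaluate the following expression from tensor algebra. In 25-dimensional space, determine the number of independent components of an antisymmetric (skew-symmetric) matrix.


An antisymmetric rank-2 tensor satisfies A_{ij} = -A_{ji}, so diagonal entries are zero.
The independent components are the upper-triangular entries: C(n, 2) = n(n-1)/2.
n = 25
C(25, 2) = 25 * 24 / 2 = 600 / 2 = 300

300


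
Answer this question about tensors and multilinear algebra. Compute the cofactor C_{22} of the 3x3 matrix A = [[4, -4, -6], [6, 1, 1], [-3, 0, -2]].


To find cofactor C_{22}, delete row 2 and column 2.
The resulting 2x2 submatrix is: [[4, -6], [-3, -2]]
Minor M_{22} = 4*-2 - -6*-3
  = -8 - 18 = -26
Sign = (-1)^(2+2) = (-1)^4 = 1
Cofactor C_{22} = 1 * -26 = -26

-26


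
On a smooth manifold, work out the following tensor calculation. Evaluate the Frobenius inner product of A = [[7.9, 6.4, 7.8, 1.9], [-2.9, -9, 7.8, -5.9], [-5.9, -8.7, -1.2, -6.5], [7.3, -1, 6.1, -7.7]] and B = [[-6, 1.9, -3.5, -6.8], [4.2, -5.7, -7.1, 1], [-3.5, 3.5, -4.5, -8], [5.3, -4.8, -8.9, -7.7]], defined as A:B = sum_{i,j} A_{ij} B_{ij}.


A:B = sum over all i,j of A_{ij} * B_{ij}.
Row 1: 7.9*-6=-47.4, 6.4*1.9=12.16, 7.8*-3.5=-27.3, 1.9*-6.8=-12.92 => row sum = -75.46
Row 2: -2.9*4.2=-12.18, -9*-5.7=51.3, 7.8*-7.1=-55.38, -5.9*1=-5.9 => row sum = -22.16
Row 3: -5.9*-3.5=20.65, -8.7*3.5=-30.45, -1.2*-4.5=5.4, -6.5*-8=52 => row sum = 47.6
Row 4: 7.3*5.3=38.69, -1*-4.8=4.8, 6.1*-8.9=-54.29, -7.7*-7.7=59.29 => row sum = 48.49
Total = -75.46 + -22.16 + 47.6 + 48.49 = -1.53

-1.53


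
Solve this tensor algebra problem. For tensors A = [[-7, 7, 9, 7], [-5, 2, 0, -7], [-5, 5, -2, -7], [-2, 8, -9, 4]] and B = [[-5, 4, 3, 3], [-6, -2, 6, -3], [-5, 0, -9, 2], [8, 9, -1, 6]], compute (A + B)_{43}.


Tensor addition is component-wise: (A + B)_{ij} = A_{ij} + B_{ij}.
A_{43} = -9
B_{43} = -1
(A + B)_{43} = -9 + -1 = -10

-10


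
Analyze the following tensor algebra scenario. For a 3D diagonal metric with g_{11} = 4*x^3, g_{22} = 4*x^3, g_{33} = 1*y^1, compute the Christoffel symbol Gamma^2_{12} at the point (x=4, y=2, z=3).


For a diagonal metric, Gamma^k_{ij} = (1/2) g^{kk} (dg_{ik}/dx_j + dg_{jk}/dx_i - dg_{ij}/dx_k).
The metric is diagonal, so g_{ab} = 0 for a != b.
At the given point: g_{11} = 256, g_{22} = 256, g_{33} = 2
g^{22} = 1/256
dg_{12}/dx_2 = 0 (off-diagonal)
dg_{22}/dx_1 = dg_{22}/dx_1 = 192
dg_{12}/dx_2 = 0 (off-diagonal)
Numerator = 0 + 192 - 0 = 192
Gamma^2_{12} = 192 / (2 * 256) = 3/8

3/8


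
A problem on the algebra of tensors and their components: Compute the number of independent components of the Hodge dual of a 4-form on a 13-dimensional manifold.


The Hodge dual of a p-form on an n-dimensional manifold is an (n-p)-form.
n = 13, p = 4, so dual degree = 13 - 4 = 9
The number of components is C(n, n-p) = C(13, 9) = 715

715


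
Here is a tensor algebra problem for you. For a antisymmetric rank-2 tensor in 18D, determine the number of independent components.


A antisymmetric rank-2 tensor in d dimensions has d(d-1)/2 independent components.
d = 18
d(d-1)/2 = 18 * 17 / 2 = 306 / 2 = 153

153


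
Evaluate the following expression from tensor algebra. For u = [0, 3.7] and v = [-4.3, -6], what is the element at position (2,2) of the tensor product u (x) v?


The outer product entry T_{ij} = u_i * v_j.
We need i=2, j=2.
u_2 = 3.7, v_2 = -6
T_{2,2} = 3.7 * -6 = -22.2

-22.2


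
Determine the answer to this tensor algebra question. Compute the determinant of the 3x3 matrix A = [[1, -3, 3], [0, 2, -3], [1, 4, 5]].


Expanding along the first row, det(A) = a11*M_11 - a12*M_12 + a13*M_13, where M_1j is the (1,j) minor.
Minor M_11 = 2*5 - -3*4 = 22
Minor M_12 = 0*5 - -3*1 = 3
Minor M_13 = 0*4 - 2*1 = -2
det = 1*(22) - -3*(3) + 3*(-2)
    = 22 - -9 + -6
    = 25

25


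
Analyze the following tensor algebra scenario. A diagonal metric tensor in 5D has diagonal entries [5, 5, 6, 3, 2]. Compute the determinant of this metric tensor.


For a diagonal metric, the determinant is the product of diagonal entries.
Diagonal entries: 5, 5, 6, 3, 2
det(g) = 5 * 5 * 6 * 3 * 2 = 900

900


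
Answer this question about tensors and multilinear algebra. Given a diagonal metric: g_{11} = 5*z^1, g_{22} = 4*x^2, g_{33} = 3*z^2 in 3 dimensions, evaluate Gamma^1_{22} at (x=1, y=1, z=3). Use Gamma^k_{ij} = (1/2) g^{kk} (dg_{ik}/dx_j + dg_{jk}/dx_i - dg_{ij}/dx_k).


For a diagonal metric, Gamma^k_{ij} = (1/2) g^{kk} (dg_{ik}/dx_j + dg_{jk}/dx_i - dg_{ij}/dx_k).
The metric is diagonal, so g_{ab} = 0 for a != b.
At the given point: g_{11} = 15, g_{22} = 4, g_{33} = 27
g^{11} = 1/15
dg_{21}/dx_2 = 0 (off-diagonal)
dg_{21}/dx_2 = 0 (off-diagonal)
dg_{22}/dx_1 = dg_{22}/dx_1 = 8
Numerator = 0 + 0 - 8 = -8
Gamma^1_{22} = -8 / (2 * 15) = -4/15

-4/15


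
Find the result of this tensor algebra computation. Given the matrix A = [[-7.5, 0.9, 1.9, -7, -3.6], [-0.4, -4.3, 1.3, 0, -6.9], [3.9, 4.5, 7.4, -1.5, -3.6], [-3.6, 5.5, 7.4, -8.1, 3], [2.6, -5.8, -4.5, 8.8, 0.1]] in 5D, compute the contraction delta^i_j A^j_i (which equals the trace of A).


The contraction (trace) of a rank-2 tensor is the sum of its diagonal elements.
Diagonal entries: A[1,1] = -7.5, A[2,2] = -4.3, A[3,3] = 7.4, A[4,4] = -8.1, A[5,5] = 0.1
Tr(A) = -7.5 + -4.3 + 7.4 + -8.1 + 0.1 = -12.4

-12.4


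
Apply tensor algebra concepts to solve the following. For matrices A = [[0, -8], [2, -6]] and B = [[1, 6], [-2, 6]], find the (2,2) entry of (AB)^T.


(AB)^T_{ij} = (AB)_{ji} = sum_k A_{jk} B_{ki}.
For i=2, j=2 we need (AB)_{22}:
A_{21} * B_{12} = 2 * 6 = 12
A_{22} * B_{22} = -6 * 6 = -36
Sum = 12 + -36 = -24

-24


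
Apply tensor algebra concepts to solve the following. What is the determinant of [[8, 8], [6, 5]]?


For a 2x2 matrix [[a, b], [c, d]], det = a*d - b*c.
a = 8, b = 8, c = 6, d = 5
a*d = 8 * 5 = 40
b*c = 8 * 6 = 48
det = 40 - 48 = -8

-8


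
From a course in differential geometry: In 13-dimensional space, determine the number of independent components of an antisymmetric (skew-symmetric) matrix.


An antisymmetric rank-2 tensor satisfies A_{ij} = -A_{ji}, so diagonal entries are zero.
The independent components are the upper-triangular entries: C(n, 2) = n(n-1)/2.
n = 13
C(13, 2) = 13 * 12 / 2 = 156 / 2 = 78

78


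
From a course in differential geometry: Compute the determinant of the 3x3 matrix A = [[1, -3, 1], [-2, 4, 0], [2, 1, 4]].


Expanding along the first row, det(A) = a11*M_11 - a12*M_12 + a13*M_13, where M_1j is the (1,j) minor.
Minor M_11 = 4*4 - 0*1 = 16
Minor M_12 = -2*4 - 0*2 = -8
Minor M_13 = -2*1 - 4*2 = -10
det = 1*(16) - -3*(-8) + 1*(-10)
    = 16 - 24 + -10
    = -18

-18


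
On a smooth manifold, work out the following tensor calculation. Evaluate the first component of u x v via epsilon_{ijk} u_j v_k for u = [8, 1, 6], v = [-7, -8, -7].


(u x v)_1 = sum_{j,k} epsilon_{1jk} u_j v_k. Only permutations of (1,2,3) contribute; the two non-zero terms are:
eps_{123} u_2 v_3 = 1 * 1 * -7 = -7
eps_{132} u_3 v_2 = -1 * 6 * -8 = 48
(u x v)_1 = 41

41


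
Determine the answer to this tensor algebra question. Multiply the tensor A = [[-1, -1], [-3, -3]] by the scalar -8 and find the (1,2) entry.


Scalar multiplication: (cA)_{ij} = c * A_{ij}.
c = -8
A_{12} = -1
(cA)_{12} = -8 * -1 = 8

8


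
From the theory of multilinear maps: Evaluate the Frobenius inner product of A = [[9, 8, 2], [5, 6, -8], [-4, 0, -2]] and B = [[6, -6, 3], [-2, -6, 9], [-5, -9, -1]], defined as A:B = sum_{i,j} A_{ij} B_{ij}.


A:B = sum over all i,j of A_{ij} * B_{ij}.
Row 1: 9*6=54, 8*-6=-48, 2*3=6 => row sum = 12
Row 2: 5*-2=-10, 6*-6=-36, -8*9=-72 => row sum = -118
Row 3: -4*-5=20, 0*-9=0, -2*-1=2 => row sum = 22
Total = 12 + -118 + 22 = -84

-84


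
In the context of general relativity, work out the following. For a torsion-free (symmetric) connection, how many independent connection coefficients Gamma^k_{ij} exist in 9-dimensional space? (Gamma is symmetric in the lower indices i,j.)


Christoffel symbols Gamma^k_{ij} are symmetric in i,j, so there are d * d(d+1)/2 independent symbols.
d = 9
d(d+1)/2 = 9 * 10 / 2 = 45
Total = 9 * 45 = 405

405


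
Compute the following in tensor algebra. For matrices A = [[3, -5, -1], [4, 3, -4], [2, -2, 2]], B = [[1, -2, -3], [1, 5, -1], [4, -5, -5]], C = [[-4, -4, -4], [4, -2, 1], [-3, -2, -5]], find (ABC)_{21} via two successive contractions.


(ABC)_{21} = sum_m (AB)_{2m} C_{m1}. First compute row 2 of AB.
(AB)_{21} = 4*1 + 3*1 + -4*4 = -9
(AB)_{22} = 4*-2 + 3*5 + -4*-5 = 27
(AB)_{23} = 4*-3 + 3*-1 + -4*-5 = 5
Now contract with column 1 of C:
(AB)_{21} * C_{11} = -9 * -4 = 36
(AB)_{22} * C_{21} = 27 * 4 = 108
(AB)_{23} * C_{31} = 5 * -3 = -15
(ABC)_{21} = 36 + 108 + -15 = 129

129


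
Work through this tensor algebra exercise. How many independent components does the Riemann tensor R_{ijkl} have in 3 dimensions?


The Riemann tensor in d dimensions has d^2(d^2 - 1)/12 independent components.
d = 3, so d^2 = 9
d^2 - 1 = 8
d^2(d^2 - 1) = 9 * 8 = 72
Divide by 12: 72 / 12 = 6

6


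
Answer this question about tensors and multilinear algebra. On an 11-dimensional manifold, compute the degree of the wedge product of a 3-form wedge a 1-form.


The degree of a wedge product is the sum of the degrees of the individual forms.
Degrees: 3, 1
Total degree = 3 + 1 = 4

4


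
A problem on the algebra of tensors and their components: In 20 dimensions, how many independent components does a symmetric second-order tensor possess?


A symmetric rank-2 tensor in d dimensions has d(d+1)/2 independent components.
d = 20
d(d+1)/2 = 20 * 21 / 2 = 420 / 2 = 210

210


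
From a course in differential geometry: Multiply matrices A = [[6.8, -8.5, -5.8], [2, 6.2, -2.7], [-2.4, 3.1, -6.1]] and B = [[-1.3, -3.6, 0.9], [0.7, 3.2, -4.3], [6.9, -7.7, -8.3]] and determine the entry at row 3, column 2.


(AB)_{ij} = sum_k A_{ik} B_{kj}.
For i=3, j=2:
A_{31} * B_{12} = -2.4 * -3.6 = 8.64
A_{32} * B_{22} = 3.1 * 3.2 = 9.92
A_{33} * B_{32} = -6.1 * -7.7 = 46.97
Sum = 8.64 + 9.92 + 46.97 = 65.53

65.53


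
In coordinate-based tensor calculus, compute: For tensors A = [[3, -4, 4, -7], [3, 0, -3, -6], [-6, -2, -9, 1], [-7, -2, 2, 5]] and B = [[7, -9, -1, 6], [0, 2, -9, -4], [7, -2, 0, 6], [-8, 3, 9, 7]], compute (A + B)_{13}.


Tensor addition is component-wise: (A + B)_{ij} = A_{ij} + B_{ij}.
A_{13} = 4
B_{13} = -1
(A + B)_{13} = 4 + -1 = 3

3
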